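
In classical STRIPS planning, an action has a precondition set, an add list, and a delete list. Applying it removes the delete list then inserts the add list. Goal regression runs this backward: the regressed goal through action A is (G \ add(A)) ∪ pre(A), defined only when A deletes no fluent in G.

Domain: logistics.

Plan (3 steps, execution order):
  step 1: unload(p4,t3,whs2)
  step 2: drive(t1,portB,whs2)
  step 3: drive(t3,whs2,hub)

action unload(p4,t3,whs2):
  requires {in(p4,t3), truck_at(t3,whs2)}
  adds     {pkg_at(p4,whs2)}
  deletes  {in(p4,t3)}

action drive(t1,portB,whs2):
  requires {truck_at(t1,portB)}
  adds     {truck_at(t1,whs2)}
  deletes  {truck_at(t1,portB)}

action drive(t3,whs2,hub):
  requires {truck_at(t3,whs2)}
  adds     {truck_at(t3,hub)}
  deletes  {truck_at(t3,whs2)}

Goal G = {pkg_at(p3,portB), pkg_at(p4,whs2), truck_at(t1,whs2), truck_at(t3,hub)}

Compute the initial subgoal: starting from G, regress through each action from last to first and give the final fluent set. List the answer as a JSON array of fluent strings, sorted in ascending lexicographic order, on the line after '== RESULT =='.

Regress step by step:
  through step 3 (drive(t3,whs2,hub)): drop {truck_at(t3,hub)}, keep {pkg_at(p3,portB), pkg_at(p4,whs2), truck_at(t1,whs2)}, require {truck_at(t3,whs2)}
    → {pkg_at(p3,portB), pkg_at(p4,whs2), truck_at(t1,whs2), truck_at(t3,whs2)}
  through step 2 (drive(t1,portB,whs2)): drop {truck_at(t1,whs2)}, keep {pkg_at(p3,portB), pkg_at(p4,whs2), truck_at(t3,whs2)}, require {truck_at(t1,portB)}
    → {pkg_at(p3,portB), pkg_at(p4,whs2), truck_at(t1,portB), truck_at(t3,whs2)}
  through step 1 (unload(p4,t3,whs2)): drop {pkg_at(p4,whs2)}, keep {pkg_at(p3,portB), truck_at(t1,portB), truck_at(t3,whs2)}, require {in(p4,t3), truck_at(t3,whs2)}
    → {in(p4,t3), pkg_at(p3,portB), truck_at(t1,portB), truck_at(t3,whs2)}

== RESULT ==
["in(p4,t3)", "pkg_at(p3,portB)", "truck_at(t1,portB)", "truck_at(t3,whs2)"]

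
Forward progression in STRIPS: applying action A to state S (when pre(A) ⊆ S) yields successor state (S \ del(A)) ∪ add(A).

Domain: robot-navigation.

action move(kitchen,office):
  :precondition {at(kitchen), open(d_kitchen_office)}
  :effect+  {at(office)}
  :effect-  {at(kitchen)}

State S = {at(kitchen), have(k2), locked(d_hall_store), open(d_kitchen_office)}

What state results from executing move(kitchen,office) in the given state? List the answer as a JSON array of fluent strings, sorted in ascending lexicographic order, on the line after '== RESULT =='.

Compute (S \ del) ∪ add:
  pre ⊆ S: {at(kitchen), open(d_kitchen_office)} ⊆ S  — applicable
  S \ del = {have(k2), locked(d_hall_store), open(d_kitchen_office)}
  ∪ add   = {at(office), have(k2), locked(d_hall_store), open(d_kitchen_office)}

== RESULT ==
["at(office)", "have(k2)", "locked(d_hall_store)", "open(d_kitchen_office)"]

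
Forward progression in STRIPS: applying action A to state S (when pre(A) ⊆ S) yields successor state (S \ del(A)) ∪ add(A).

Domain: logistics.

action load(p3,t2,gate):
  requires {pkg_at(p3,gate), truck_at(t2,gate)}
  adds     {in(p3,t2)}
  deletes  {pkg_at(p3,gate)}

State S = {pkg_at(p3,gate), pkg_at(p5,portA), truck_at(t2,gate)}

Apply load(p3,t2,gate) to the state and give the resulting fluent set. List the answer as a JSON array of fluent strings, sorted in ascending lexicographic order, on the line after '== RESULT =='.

Compute (S \ del) ∪ add:
  pre ⊆ S: {pkg_at(p3,gate), truck_at(t2,gate)} ⊆ S  — applicable
  S \ del = {pkg_at(p5,portA), truck_at(t2,gate)}
  ∪ add   = {in(p3,t2), pkg_at(p5,portA), truck_at(t2,gate)}

== RESULT ==
["in(p3,t2)", "pkg_at(p5,portA)", "truck_at(t2,gate)"]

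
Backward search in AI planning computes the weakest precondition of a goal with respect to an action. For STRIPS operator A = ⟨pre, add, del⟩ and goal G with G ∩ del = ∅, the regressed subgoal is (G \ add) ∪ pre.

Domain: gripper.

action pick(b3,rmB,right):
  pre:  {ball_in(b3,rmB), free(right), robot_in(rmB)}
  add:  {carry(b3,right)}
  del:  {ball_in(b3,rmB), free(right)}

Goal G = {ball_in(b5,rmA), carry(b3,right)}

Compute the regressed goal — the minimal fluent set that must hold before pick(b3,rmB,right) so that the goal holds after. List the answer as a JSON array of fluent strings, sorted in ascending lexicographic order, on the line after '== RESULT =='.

Regress:
  G ∩ del = {}  (empty — regression defined)
  G \ add = {ball_in(b5,rmA), carry(b3,right)} \ {carry(b3,right)} = {ball_in(b5,rmA)}
  ∪ pre   = {ball_in(b5,rmA)} ∪ {ball_in(b3,rmB), free(right), robot_in(rmB)}
          = {ball_in(b3,rmB), ball_in(b5,rmA), free(right), robot_in(rmB)}

== RESULT ==
["ball_in(b3,rmB)", "ball_in(b5,rmA)", "free(right)", "robot_in(rmB)"]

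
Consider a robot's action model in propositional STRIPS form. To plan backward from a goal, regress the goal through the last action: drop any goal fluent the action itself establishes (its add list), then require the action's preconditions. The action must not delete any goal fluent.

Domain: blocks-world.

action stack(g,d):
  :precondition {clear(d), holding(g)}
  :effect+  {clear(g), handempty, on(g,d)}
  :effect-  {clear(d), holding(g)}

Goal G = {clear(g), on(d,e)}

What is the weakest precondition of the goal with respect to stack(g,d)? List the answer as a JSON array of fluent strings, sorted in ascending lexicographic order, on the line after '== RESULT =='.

Compute (G \ add) ∪ pre:
  G ∩ del = {}  (empty — regression defined)
  G \ add = {clear(g), on(d,e)} \ {clear(g), handempty, on(g,d)} = {on(d,e)}
  ∪ pre   = {on(d,e)} ∪ {clear(d), holding(g)}
          = {clear(d), holding(g), on(d,e)}

== RESULT ==
["clear(d)", "holding(g)", "on(d,e)"]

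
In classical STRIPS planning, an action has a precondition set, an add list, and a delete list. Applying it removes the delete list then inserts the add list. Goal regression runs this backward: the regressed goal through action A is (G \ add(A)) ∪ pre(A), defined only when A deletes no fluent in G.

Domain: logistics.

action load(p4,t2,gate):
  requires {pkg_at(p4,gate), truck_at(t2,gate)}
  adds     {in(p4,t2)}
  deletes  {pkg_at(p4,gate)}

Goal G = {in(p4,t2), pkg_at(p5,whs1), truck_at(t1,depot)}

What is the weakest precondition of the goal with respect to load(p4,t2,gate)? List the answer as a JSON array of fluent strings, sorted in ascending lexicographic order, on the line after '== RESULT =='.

Regress:
  G ∩ del = {}  (empty — regression defined)
  G \ add = {in(p4,t2), pkg_at(p5,whs1), truck_at(t1,depot)} \ {in(p4,t2)} = {pkg_at(p5,whs1), truck_at(t1,depot)}
  ∪ pre   = {pkg_at(p5,whs1), truck_at(t1,depot)} ∪ {pkg_at(p4,gate), truck_at(t2,gate)}
          = {pkg_at(p4,gate), pkg_at(p5,whs1), truck_at(t1,depot), truck_at(t2,gate)}

== RESULT ==
["pkg_at(p4,gate)", "pkg_at(p5,whs1)", "truck_at(t1,depot)", "truck_at(t2,gate)"]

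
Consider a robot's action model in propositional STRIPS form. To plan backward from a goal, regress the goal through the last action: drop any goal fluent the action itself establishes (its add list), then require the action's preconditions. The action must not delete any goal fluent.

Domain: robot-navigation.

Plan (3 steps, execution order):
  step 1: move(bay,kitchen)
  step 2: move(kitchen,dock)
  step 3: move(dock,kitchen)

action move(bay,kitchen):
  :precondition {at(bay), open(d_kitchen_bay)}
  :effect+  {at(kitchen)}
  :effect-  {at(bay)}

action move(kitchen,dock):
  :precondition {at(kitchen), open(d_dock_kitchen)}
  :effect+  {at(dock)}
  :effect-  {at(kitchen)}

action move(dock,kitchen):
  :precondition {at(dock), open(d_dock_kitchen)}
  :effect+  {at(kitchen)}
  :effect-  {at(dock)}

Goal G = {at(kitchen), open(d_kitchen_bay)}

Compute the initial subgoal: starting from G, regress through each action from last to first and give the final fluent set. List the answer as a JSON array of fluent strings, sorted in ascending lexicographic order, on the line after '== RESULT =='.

Work backward from the goal:
  through step 3 (move(dock,kitchen)): drop {at(kitchen)}, keep {open(d_kitchen_bay)}, require {at(dock), open(d_dock_kitchen)}
    → {at(dock), open(d_dock_kitchen), open(d_kitchen_bay)}
  through step 2 (move(kitchen,dock)): drop {at(dock)}, keep {open(d_dock_kitchen), open(d_kitchen_bay)}, require {at(kitchen), open(d_dock_kitchen)}
    → {at(kitchen), open(d_dock_kitchen), open(d_kitchen_bay)}
  through step 1 (move(bay,kitchen)): drop {at(kitchen)}, keep {open(d_dock_kitchen), open(d_kitchen_bay)}, require {at(bay), open(d_kitchen_bay)}
    → {at(bay), open(d_dock_kitchen), open(d_kitchen_bay)}

== RESULT ==
["at(bay)", "open(d_dock_kitchen)", "open(d_kitchen_bay)"]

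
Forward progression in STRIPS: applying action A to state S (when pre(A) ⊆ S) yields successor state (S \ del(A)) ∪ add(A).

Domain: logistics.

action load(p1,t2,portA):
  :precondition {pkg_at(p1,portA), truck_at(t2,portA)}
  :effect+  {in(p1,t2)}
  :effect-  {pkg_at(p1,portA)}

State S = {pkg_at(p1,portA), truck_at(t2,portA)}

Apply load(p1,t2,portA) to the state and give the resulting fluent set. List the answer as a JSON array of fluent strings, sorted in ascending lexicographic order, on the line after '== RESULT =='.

Compute (S \ del) ∪ add:
  pre ⊆ S: {pkg_at(p1,portA), truck_at(t2,portA)} ⊆ S  — applicable
  S \ del = {truck_at(t2,portA)}
  ∪ add   = {in(p1,t2), truck_at(t2,portA)}

== RESULT ==
["in(p1,t2)", "truck_at(t2,portA)"]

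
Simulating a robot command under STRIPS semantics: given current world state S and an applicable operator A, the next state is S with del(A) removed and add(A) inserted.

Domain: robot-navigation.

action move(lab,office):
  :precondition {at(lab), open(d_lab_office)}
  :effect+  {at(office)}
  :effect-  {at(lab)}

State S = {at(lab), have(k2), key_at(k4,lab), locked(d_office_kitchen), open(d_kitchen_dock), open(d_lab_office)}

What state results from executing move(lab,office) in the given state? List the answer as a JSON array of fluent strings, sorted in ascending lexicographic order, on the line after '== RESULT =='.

Compute (S \ del) ∪ add:
  pre ⊆ S: {at(lab), open(d_lab_office)} ⊆ S  — applicable
  S \ del = {have(k2), key_at(k4,lab), locked(d_office_kitchen), open(d_kitchen_dock), open(d_lab_office)}
  ∪ add   = {at(office), have(k2), key_at(k4,lab), locked(d_office_kitchen), open(d_kitchen_dock), open(d_lab_office)}

== RESULT ==
["at(office)", "have(k2)", "key_at(k4,lab)", "locked(d_office_kitchen)", "open(d_kitchen_dock)", "open(d_lab_office)"]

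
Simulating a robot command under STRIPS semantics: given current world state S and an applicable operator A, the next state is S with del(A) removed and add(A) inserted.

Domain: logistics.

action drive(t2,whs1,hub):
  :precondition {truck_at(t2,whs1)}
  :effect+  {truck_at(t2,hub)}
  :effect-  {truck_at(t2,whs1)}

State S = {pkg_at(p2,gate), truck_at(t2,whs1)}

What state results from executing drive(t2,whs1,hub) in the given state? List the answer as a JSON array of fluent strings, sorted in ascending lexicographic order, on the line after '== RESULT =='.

Compute (S \ del) ∪ add:
  pre ⊆ S: {truck_at(t2,whs1)} ⊆ S  — applicable
  S \ del = {pkg_at(p2,gate)}
  ∪ add   = {pkg_at(p2,gate), truck_at(t2,hub)}

== RESULT ==
["pkg_at(p2,gate)", "truck_at(t2,hub)"]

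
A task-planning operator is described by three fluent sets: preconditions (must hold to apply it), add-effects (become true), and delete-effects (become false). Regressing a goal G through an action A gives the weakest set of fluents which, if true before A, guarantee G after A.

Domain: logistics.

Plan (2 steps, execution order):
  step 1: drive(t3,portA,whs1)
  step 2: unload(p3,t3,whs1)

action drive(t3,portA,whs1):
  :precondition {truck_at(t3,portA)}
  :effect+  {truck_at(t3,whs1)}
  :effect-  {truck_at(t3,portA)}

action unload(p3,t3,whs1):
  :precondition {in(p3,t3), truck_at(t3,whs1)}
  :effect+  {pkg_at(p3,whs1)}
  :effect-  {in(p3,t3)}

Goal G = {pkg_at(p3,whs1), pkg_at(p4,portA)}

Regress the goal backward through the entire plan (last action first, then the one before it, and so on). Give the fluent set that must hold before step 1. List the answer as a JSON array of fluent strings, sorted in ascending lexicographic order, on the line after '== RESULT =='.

Regress step by step:
  through step 2 (unload(p3,t3,whs1)): drop {pkg_at(p3,whs1)}, keep {pkg_at(p4,portA)}, require {in(p3,t3), truck_at(t3,whs1)}
    → {in(p3,t3), pkg_at(p4,portA), truck_at(t3,whs1)}
  through step 1 (drive(t3,portA,whs1)): drop {truck_at(t3,whs1)}, keep {in(p3,t3), pkg_at(p4,portA)}, require {truck_at(t3,portA)}
    → {in(p3,t3), pkg_at(p4,portA), truck_at(t3,portA)}

== RESULT ==
["in(p3,t3)", "pkg_at(p4,portA)", "truck_at(t3,portA)"]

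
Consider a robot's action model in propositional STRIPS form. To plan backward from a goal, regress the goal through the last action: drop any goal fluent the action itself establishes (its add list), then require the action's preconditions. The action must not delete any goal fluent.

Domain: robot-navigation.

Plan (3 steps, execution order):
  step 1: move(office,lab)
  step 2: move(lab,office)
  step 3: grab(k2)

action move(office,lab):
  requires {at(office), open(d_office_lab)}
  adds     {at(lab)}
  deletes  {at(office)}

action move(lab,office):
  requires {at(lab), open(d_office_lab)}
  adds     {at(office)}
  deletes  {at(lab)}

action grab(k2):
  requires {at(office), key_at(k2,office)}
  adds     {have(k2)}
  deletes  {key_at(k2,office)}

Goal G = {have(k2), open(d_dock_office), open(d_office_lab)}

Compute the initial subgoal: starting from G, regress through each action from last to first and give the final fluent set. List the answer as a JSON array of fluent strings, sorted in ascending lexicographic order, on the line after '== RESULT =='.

Regress step by step:
  through step 3 (grab(k2)): drop {have(k2)}, keep {open(d_dock_office), open(d_office_lab)}, require {at(office), key_at(k2,office)}
    → {at(office), key_at(k2,office), open(d_dock_office), open(d_office_lab)}
  through step 2 (move(lab,office)): drop {at(office)}, keep {key_at(k2,office), open(d_dock_office), open(d_office_lab)}, require {at(lab), open(d_office_lab)}
    → {at(lab), key_at(k2,office), open(d_dock_office), open(d_office_lab)}
  through step 1 (move(office,lab)): drop {at(lab)}, keep {key_at(k2,office), open(d_dock_office), open(d_office_lab)}, require {at(office), open(d_office_lab)}
    → {at(office), key_at(k2,office), open(d_dock_office), open(d_office_lab)}

== RESULT ==
["at(office)", "key_at(k2,office)", "open(d_dock_office)", "open(d_office_lab)"]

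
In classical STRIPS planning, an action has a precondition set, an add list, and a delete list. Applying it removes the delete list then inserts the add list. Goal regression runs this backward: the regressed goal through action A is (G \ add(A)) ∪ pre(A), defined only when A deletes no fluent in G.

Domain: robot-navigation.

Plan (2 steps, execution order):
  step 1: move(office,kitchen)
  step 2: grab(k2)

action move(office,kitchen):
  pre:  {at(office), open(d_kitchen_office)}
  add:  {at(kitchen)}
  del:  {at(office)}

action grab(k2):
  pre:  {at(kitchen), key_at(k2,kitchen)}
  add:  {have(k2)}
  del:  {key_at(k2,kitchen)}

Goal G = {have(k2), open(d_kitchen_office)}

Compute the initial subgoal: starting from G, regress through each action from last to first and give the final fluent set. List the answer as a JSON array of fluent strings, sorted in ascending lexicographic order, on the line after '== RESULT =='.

Work backward from the goal:
  through step 2 (grab(k2)): drop {have(k2)}, keep {open(d_kitchen_office)}, require {at(kitchen), key_at(k2,kitchen)}
    → {at(kitchen), key_at(k2,kitchen), open(d_kitchen_office)}
  through step 1 (move(office,kitchen)): drop {at(kitchen)}, keep {key_at(k2,kitchen), open(d_kitchen_office)}, require {at(office), open(d_kitchen_office)}
    → {at(office), key_at(k2,kitchen), open(d_kitchen_office)}

== RESULT ==
["at(office)", "key_at(k2,kitchen)", "open(d_kitchen_office)"]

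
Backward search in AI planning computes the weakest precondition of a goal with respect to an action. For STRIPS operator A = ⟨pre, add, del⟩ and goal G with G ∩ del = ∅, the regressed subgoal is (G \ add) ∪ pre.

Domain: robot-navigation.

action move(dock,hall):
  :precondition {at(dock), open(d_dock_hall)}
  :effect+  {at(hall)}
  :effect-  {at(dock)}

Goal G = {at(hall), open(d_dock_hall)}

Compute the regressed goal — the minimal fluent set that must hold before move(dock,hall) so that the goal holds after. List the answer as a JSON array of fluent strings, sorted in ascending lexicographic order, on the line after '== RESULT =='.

Regress:
  G ∩ del = {}  (empty — regression defined)
  G \ add = {at(hall), open(d_dock_hall)} \ {at(hall)} = {open(d_dock_hall)}
  ∪ pre   = {open(d_dock_hall)} ∪ {at(dock), open(d_dock_hall)}
          = {at(dock), open(d_dock_hall)}

== RESULT ==
["at(dock)", "open(d_dock_hall)"]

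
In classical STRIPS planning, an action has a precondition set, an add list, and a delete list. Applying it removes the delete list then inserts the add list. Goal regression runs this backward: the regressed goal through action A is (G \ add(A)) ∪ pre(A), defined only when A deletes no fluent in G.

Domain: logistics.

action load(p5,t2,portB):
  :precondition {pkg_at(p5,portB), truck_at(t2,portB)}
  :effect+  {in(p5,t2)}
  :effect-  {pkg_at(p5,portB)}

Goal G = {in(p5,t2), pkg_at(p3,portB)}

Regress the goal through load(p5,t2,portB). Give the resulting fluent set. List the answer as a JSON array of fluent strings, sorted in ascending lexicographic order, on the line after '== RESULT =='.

Compute (G \ add) ∪ pre:
  G ∩ del = {}  (empty — regression defined)
  G \ add = {in(p5,t2), pkg_at(p3,portB)} \ {in(p5,t2)} = {pkg_at(p3,portB)}
  ∪ pre   = {pkg_at(p3,portB)} ∪ {pkg_at(p5,portB), truck_at(t2,portB)}
          = {pkg_at(p3,portB), pkg_at(p5,portB), truck_at(t2,portB)}

== RESULT ==
["pkg_at(p3,portB)", "pkg_at(p5,portB)", "truck_at(t2,portB)"]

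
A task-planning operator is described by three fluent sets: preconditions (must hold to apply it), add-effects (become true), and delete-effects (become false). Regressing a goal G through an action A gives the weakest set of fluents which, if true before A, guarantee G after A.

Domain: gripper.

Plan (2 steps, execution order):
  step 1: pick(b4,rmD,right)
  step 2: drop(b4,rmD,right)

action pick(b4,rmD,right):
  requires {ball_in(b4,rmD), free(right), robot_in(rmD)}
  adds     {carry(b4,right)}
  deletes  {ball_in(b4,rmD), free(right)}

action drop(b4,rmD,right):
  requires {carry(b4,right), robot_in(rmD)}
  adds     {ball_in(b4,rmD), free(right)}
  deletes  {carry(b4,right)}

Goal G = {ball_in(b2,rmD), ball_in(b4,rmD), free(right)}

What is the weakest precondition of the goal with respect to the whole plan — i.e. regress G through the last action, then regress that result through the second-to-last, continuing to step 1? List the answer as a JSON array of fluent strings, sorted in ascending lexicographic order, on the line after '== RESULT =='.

Work backward from the goal:
  through step 2 (drop(b4,rmD,right)): drop {ball_in(b4,rmD), free(right)}, keep {ball_in(b2,rmD)}, require {carry(b4,right), robot_in(rmD)}
    → {ball_in(b2,rmD), carry(b4,right), robot_in(rmD)}
  through step 1 (pick(b4,rmD,right)): drop {carry(b4,right)}, keep {ball_in(b2,rmD), robot_in(rmD)}, require {ball_in(b4,rmD), free(right), robot_in(rmD)}
    → {ball_in(b2,rmD), ball_in(b4,rmD), free(right), robot_in(rmD)}

== RESULT ==
["ball_in(b2,rmD)", "ball_in(b4,rmD)", "free(right)", "robot_in(rmD)"]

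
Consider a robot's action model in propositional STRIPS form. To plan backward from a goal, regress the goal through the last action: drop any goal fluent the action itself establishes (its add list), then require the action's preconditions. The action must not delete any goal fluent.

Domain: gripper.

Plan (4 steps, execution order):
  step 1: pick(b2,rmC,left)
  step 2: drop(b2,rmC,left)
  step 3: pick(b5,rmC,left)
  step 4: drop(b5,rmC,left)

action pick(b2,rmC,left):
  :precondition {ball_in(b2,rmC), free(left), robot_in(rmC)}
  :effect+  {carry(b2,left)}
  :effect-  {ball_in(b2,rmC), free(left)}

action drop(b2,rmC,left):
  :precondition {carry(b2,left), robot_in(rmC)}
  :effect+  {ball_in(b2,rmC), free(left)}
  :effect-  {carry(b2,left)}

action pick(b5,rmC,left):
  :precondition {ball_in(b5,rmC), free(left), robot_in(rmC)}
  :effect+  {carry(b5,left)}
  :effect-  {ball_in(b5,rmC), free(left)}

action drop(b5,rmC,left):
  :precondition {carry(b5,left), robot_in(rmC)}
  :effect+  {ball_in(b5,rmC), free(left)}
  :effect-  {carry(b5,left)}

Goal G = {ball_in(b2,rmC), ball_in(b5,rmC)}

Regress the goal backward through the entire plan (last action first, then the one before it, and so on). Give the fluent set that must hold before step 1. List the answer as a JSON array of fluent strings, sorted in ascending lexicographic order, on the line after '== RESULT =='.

Work backward from the goal:
  through step 4 (drop(b5,rmC,left)): drop {ball_in(b5,rmC)}, keep {ball_in(b2,rmC)}, require {carry(b5,left), robot_in(rmC)}
    → {ball_in(b2,rmC), carry(b5,left), robot_in(rmC)}
  through step 3 (pick(b5,rmC,left)): drop {carry(b5,left)}, keep {ball_in(b2,rmC), robot_in(rmC)}, require {ball_in(b5,rmC), free(left), robot_in(rmC)}
    → {ball_in(b2,rmC), ball_in(b5,rmC), free(left), robot_in(rmC)}
  through step 2 (drop(b2,rmC,left)): drop {ball_in(b2,rmC), free(left)}, keep {ball_in(b5,rmC), robot_in(rmC)}, require {carry(b2,left), robot_in(rmC)}
    → {ball_in(b5,rmC), carry(b2,left), robot_in(rmC)}
  through step 1 (pick(b2,rmC,left)): drop {carry(b2,left)}, keep {ball_in(b5,rmC), robot_in(rmC)}, require {ball_in(b2,rmC), free(left), robot_in(rmC)}
    → {ball_in(b2,rmC), ball_in(b5,rmC), free(left), robot_in(rmC)}

== RESULT ==
["ball_in(b2,rmC)", "ball_in(b5,rmC)", "free(left)", "robot_in(rmC)"]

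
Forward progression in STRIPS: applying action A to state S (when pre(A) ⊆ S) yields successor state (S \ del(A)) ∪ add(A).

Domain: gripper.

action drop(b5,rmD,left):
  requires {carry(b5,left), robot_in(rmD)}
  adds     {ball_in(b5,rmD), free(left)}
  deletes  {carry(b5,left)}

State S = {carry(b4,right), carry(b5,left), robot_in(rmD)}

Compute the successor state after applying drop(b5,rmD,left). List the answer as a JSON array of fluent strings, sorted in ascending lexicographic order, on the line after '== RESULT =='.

Compute (S \ del) ∪ add:
  pre ⊆ S: {carry(b5,left), robot_in(rmD)} ⊆ S  — applicable
  S \ del = {carry(b4,right), robot_in(rmD)}
  ∪ add   = {ball_in(b5,rmD), carry(b4,right), free(left), robot_in(rmD)}

== RESULT ==
["ball_in(b5,rmD)", "carry(b4,right)", "free(left)", "robot_in(rmD)"]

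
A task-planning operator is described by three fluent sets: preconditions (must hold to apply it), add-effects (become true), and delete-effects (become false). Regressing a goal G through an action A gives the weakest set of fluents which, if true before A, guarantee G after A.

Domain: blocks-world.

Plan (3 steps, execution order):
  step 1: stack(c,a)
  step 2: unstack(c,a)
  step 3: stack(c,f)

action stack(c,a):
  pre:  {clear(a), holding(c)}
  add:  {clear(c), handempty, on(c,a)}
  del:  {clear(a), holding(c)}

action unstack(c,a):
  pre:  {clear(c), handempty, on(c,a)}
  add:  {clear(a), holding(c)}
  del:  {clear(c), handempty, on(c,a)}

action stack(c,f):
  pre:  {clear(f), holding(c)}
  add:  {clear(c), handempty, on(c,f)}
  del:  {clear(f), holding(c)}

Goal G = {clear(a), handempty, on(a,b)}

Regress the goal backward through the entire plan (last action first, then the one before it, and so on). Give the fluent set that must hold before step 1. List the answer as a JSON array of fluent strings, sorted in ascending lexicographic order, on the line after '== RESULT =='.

Regress step by step:
  through step 3 (stack(c,f)): drop {handempty}, keep {clear(a), on(a,b)}, require {clear(f), holding(c)}
    → {clear(a), clear(f), holding(c), on(a,b)}
  through step 2 (unstack(c,a)): drop {clear(a), holding(c)}, keep {clear(f), on(a,b)}, require {clear(c), handempty, on(c,a)}
    → {clear(c), clear(f), handempty, on(a,b), on(c,a)}
  through step 1 (stack(c,a)): drop {clear(c), handempty, on(c,a)}, keep {clear(f), on(a,b)}, require {clear(a), holding(c)}
    → {clear(a), clear(f), holding(c), on(a,b)}

== RESULT ==
["clear(a)", "clear(f)", "holding(c)", "on(a,b)"]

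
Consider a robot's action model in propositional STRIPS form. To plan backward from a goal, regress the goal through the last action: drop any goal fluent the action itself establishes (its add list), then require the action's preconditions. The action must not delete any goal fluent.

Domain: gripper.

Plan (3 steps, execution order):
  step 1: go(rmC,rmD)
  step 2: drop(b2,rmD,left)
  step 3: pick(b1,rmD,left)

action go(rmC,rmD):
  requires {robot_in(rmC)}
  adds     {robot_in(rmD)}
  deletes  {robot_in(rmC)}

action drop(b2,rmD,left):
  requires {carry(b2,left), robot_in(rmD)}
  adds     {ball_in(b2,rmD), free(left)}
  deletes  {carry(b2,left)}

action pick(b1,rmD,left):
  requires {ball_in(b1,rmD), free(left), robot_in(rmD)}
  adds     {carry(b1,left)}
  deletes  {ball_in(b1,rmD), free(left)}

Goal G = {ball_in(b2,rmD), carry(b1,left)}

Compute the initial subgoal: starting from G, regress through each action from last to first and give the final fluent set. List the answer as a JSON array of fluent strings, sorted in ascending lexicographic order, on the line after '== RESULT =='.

Regress step by step:
  through step 3 (pick(b1,rmD,left)): drop {carry(b1,left)}, keep {ball_in(b2,rmD)}, require {ball_in(b1,rmD), free(left), robot_in(rmD)}
    → {ball_in(b1,rmD), ball_in(b2,rmD), free(left), robot_in(rmD)}
  through step 2 (drop(b2,rmD,left)): drop {ball_in(b2,rmD), free(left)}, keep {ball_in(b1,rmD), robot_in(rmD)}, require {carry(b2,left), robot_in(rmD)}
    → {ball_in(b1,rmD), carry(b2,left), robot_in(rmD)}
  through step 1 (go(rmC,rmD)): drop {robot_in(rmD)}, keep {ball_in(b1,rmD), carry(b2,left)}, require {robot_in(rmC)}
    → {ball_in(b1,rmD), carry(b2,left), robot_in(rmC)}

== RESULT ==
["ball_in(b1,rmD)", "carry(b2,left)", "robot_in(rmC)"]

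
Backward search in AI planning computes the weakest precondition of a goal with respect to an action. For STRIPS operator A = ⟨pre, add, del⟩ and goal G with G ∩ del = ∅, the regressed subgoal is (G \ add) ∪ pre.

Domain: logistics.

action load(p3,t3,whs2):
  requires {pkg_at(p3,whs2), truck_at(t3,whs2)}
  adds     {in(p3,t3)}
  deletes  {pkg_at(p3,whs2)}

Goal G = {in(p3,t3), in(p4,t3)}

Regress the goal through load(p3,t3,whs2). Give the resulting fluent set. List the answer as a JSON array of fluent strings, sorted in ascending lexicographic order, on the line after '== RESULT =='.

Compute (G \ add) ∪ pre:
  G ∩ del = {}  (empty — regression defined)
  G \ add = {in(p3,t3), in(p4,t3)} \ {in(p3,t3)} = {in(p4,t3)}
  ∪ pre   = {in(p4,t3)} ∪ {pkg_at(p3,whs2), truck_at(t3,whs2)}
          = {in(p4,t3), pkg_at(p3,whs2), truck_at(t3,whs2)}

== RESULT ==
["in(p4,t3)", "pkg_at(p3,whs2)", "truck_at(t3,whs2)"]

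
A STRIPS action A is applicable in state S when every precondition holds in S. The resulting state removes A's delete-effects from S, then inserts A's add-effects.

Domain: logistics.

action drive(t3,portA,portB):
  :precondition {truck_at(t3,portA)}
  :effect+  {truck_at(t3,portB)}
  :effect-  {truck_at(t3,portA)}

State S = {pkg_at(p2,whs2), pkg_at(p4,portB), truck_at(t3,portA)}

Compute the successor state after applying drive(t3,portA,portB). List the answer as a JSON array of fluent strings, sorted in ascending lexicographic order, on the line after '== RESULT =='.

Compute (S \ del) ∪ add:
  pre ⊆ S: {truck_at(t3,portA)} ⊆ S  — applicable
  S \ del = {pkg_at(p2,whs2), pkg_at(p4,portB)}
  ∪ add   = {pkg_at(p2,whs2), pkg_at(p4,portB), truck_at(t3,portB)}

== RESULT ==
["pkg_at(p2,whs2)", "pkg_at(p4,portB)", "truck_at(t3,portB)"]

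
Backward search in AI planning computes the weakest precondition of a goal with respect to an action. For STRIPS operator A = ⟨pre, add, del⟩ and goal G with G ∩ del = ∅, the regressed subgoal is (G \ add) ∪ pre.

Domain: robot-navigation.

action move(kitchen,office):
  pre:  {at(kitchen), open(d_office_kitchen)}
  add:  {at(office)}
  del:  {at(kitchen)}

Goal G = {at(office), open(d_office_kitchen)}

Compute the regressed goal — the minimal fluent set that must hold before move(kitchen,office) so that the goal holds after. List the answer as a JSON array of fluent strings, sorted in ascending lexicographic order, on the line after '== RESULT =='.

Compute (G \ add) ∪ pre:
  G ∩ del = {}  (empty — regression defined)
  G \ add = {at(office), open(d_office_kitchen)} \ {at(office)} = {open(d_office_kitchen)}
  ∪ pre   = {open(d_office_kitchen)} ∪ {at(kitchen), open(d_office_kitchen)}
          = {at(kitchen), open(d_office_kitchen)}

== RESULT ==
["at(kitchen)", "open(d_office_kitchen)"]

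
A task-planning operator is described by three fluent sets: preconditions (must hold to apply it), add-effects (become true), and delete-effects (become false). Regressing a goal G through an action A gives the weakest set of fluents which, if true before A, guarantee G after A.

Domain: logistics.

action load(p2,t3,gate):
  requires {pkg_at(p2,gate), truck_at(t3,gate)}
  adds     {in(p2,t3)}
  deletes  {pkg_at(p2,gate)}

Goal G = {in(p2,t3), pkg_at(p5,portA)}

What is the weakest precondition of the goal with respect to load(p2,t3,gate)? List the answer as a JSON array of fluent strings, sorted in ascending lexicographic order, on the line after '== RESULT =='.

Compute (G \ add) ∪ pre:
  G ∩ del = {}  (empty — regression defined)
  G \ add = {in(p2,t3), pkg_at(p5,portA)} \ {in(p2,t3)} = {pkg_at(p5,portA)}
  ∪ pre   = {pkg_at(p5,portA)} ∪ {pkg_at(p2,gate), truck_at(t3,gate)}
          = {pkg_at(p2,gate), pkg_at(p5,portA), truck_at(t3,gate)}

== RESULT ==
["pkg_at(p2,gate)", "pkg_at(p5,portA)", "truck_at(t3,gate)"]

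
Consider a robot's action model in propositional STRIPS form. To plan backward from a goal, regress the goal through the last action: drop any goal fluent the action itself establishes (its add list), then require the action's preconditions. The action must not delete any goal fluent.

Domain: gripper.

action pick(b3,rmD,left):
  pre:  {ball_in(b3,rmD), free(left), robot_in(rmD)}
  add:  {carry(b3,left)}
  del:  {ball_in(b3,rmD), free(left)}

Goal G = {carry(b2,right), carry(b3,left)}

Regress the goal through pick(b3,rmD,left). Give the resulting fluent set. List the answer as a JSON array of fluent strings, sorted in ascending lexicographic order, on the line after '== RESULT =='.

Compute (G \ add) ∪ pre:
  G ∩ del = {}  (empty — regression defined)
  G \ add = {carry(b2,right), carry(b3,left)} \ {carry(b3,left)} = {carry(b2,right)}
  ∪ pre   = {carry(b2,right)} ∪ {ball_in(b3,rmD), free(left), robot_in(rmD)}
          = {ball_in(b3,rmD), carry(b2,right), free(left), robot_in(rmD)}

== RESULT ==
["ball_in(b3,rmD)", "carry(b2,right)", "free(left)", "robot_in(rmD)"]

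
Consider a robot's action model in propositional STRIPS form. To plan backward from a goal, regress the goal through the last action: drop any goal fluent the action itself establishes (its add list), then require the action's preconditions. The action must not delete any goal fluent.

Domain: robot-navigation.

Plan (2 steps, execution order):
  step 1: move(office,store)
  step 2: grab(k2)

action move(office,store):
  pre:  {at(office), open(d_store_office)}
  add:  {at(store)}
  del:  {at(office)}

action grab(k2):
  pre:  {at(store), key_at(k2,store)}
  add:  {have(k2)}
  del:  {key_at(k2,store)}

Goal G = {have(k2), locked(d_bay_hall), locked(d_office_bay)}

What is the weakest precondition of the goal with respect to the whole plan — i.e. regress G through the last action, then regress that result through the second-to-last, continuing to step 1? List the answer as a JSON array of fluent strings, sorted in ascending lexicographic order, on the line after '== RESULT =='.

Regress step by step:
  through step 2 (grab(k2)): drop {have(k2)}, keep {locked(d_bay_hall), locked(d_office_bay)}, require {at(store), key_at(k2,store)}
    → {at(store), key_at(k2,store), locked(d_bay_hall), locked(d_office_bay)}
  through step 1 (move(office,store)): drop {at(store)}, keep {key_at(k2,store), locked(d_bay_hall), locked(d_office_bay)}, require {at(office), open(d_store_office)}
    → {at(office), key_at(k2,store), locked(d_bay_hall), locked(d_office_bay), open(d_store_office)}

== RESULT ==
["at(office)", "key_at(k2,store)", "locked(d_bay_hall)", "locked(d_office_bay)", "open(d_store_office)"]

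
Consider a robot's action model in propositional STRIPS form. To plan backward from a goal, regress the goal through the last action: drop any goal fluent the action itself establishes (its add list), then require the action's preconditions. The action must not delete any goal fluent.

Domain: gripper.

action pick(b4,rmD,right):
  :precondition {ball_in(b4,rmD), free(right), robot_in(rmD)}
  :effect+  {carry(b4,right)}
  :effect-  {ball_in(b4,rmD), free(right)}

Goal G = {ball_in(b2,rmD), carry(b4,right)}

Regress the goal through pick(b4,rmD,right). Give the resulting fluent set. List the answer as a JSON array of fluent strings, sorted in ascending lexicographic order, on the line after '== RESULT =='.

Compute (G \ add) ∪ pre:
  G ∩ del = {}  (empty — regression defined)
  G \ add = {ball_in(b2,rmD), carry(b4,right)} \ {carry(b4,right)} = {ball_in(b2,rmD)}
  ∪ pre   = {ball_in(b2,rmD)} ∪ {ball_in(b4,rmD), free(right), robot_in(rmD)}
          = {ball_in(b2,rmD), ball_in(b4,rmD), free(right), robot_in(rmD)}

== RESULT ==
["ball_in(b2,rmD)", "ball_in(b4,rmD)", "free(right)", "robot_in(rmD)"]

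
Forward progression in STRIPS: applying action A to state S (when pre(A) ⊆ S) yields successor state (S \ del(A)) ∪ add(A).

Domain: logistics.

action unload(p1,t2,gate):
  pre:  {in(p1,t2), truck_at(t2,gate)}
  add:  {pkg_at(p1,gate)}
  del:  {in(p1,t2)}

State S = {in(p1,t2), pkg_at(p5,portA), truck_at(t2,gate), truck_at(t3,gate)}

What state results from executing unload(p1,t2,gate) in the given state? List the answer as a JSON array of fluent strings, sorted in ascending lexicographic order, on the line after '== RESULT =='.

Progress:
  pre ⊆ S: {in(p1,t2), truck_at(t2,gate)} ⊆ S  — applicable
  S \ del = {pkg_at(p5,portA), truck_at(t2,gate), truck_at(t3,gate)}
  ∪ add   = {pkg_at(p1,gate), pkg_at(p5,portA), truck_at(t2,gate), truck_at(t3,gate)}

== RESULT ==
["pkg_at(p1,gate)", "pkg_at(p5,portA)", "truck_at(t2,gate)", "truck_at(t3,gate)"]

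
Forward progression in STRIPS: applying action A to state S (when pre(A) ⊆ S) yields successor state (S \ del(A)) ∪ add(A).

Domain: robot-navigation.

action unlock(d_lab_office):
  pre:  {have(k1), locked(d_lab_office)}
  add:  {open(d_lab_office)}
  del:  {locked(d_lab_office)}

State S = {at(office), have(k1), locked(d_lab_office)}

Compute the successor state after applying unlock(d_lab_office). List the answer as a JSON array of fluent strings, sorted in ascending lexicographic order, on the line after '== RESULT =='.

Progress:
  pre ⊆ S: {have(k1), locked(d_lab_office)} ⊆ S  — applicable
  S \ del = {at(office), have(k1)}
  ∪ add   = {at(office), have(k1), open(d_lab_office)}

== RESULT ==
["at(office)", "have(k1)", "open(d_lab_office)"]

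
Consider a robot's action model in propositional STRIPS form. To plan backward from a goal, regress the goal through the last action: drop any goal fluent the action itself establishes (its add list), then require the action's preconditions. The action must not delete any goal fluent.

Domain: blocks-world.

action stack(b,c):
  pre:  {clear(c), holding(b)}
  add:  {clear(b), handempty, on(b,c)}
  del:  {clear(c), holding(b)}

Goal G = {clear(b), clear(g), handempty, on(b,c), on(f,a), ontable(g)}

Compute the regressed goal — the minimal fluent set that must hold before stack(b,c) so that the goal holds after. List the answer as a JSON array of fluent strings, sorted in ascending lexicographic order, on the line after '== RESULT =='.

Regress:
  G ∩ del = {}  (empty — regression defined)
  G \ add = {clear(b), clear(g), handempty, on(b,c), on(f,a), ontable(g)} \ {clear(b), handempty, on(b,c)} = {clear(g), on(f,a), ontable(g)}
  ∪ pre   = {clear(g), on(f,a), ontable(g)} ∪ {clear(c), holding(b)}
          = {clear(c), clear(g), holding(b), on(f,a), ontable(g)}

== RESULT ==
["clear(c)", "clear(g)", "holding(b)", "on(f,a)", "ontable(g)"]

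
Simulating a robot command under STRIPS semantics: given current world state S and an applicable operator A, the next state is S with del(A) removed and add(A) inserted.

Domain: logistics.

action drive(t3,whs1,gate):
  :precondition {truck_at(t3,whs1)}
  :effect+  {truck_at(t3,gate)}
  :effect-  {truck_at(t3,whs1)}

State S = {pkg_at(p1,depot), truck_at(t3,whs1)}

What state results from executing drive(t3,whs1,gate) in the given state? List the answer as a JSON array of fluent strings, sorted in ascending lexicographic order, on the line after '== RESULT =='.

Compute (S \ del) ∪ add:
  pre ⊆ S: {truck_at(t3,whs1)} ⊆ S  — applicable
  S \ del = {pkg_at(p1,depot)}
  ∪ add   = {pkg_at(p1,depot), truck_at(t3,gate)}

== RESULT ==
["pkg_at(p1,depot)", "truck_at(t3,gate)"]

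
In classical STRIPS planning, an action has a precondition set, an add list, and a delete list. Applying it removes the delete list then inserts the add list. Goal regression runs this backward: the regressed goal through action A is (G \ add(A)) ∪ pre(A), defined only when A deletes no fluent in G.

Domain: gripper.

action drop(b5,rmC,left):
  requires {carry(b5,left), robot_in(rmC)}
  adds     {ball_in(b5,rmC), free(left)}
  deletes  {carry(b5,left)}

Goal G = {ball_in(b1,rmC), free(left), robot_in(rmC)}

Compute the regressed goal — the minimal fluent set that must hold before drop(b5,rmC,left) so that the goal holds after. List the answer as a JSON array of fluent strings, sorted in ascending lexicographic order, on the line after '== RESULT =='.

Compute (G \ add) ∪ pre:
  G ∩ del = {}  (empty — regression defined)
  G \ add = {ball_in(b1,rmC), free(left), robot_in(rmC)} \ {ball_in(b5,rmC), free(left)} = {ball_in(b1,rmC), robot_in(rmC)}
  ∪ pre   = {ball_in(b1,rmC), robot_in(rmC)} ∪ {carry(b5,left), robot_in(rmC)}
          = {ball_in(b1,rmC), carry(b5,left), robot_in(rmC)}

== RESULT ==
["ball_in(b1,rmC)", "carry(b5,left)", "robot_in(rmC)"]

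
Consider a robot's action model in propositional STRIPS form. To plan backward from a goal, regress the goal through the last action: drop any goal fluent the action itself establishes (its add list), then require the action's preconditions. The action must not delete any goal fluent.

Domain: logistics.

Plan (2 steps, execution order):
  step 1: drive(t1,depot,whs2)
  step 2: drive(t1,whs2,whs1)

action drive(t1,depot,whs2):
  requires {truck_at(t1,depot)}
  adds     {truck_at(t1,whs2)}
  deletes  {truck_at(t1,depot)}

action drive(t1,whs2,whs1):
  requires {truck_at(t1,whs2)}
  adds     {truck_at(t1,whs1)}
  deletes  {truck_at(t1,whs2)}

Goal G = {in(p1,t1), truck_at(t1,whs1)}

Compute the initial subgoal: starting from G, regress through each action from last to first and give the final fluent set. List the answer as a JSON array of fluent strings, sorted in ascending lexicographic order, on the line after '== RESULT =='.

Work backward from the goal:
  through step 2 (drive(t1,whs2,whs1)): drop {truck_at(t1,whs1)}, keep {in(p1,t1)}, require {truck_at(t1,whs2)}
    → {in(p1,t1), truck_at(t1,whs2)}
  through step 1 (drive(t1,depot,whs2)): drop {truck_at(t1,whs2)}, keep {in(p1,t1)}, require {truck_at(t1,depot)}
    → {in(p1,t1), truck_at(t1,depot)}

== RESULT ==
["in(p1,t1)", "truck_at(t1,depot)"]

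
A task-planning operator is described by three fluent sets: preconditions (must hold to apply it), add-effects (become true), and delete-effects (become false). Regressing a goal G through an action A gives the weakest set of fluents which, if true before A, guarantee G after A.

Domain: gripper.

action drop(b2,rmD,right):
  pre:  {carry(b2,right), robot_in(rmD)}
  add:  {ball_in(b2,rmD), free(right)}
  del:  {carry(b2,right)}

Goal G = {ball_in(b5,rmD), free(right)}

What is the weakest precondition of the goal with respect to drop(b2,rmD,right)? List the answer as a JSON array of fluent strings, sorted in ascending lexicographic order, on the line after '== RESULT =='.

Regress:
  G ∩ del = {}  (empty — regression defined)
  G \ add = {ball_in(b5,rmD), free(right)} \ {ball_in(b2,rmD), free(right)} = {ball_in(b5,rmD)}
  ∪ pre   = {ball_in(b5,rmD)} ∪ {carry(b2,right), robot_in(rmD)}
          = {ball_in(b5,rmD), carry(b2,right), robot_in(rmD)}

== RESULT ==
["ball_in(b5,rmD)", "carry(b2,right)", "robot_in(rmD)"]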